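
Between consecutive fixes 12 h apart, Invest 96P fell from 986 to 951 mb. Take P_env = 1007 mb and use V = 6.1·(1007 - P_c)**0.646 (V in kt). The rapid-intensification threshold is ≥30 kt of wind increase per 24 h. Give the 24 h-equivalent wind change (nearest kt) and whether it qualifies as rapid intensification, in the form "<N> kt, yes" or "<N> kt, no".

V₁: ΔP = 21, V ≈ 6.1 × 21^0.646 ≈ 43.60 kt.
V₂: ΔP = 56, V ≈ 6.1 × 56^0.646 ≈ 82.16 kt.
ΔV over 12 h = 38.56 kt → 24 h equivalent = 38.56 × 24/12 ≈ 77.12 kt.
77 kt ≥ 30 kt ⇒ rapid intensification.

77 kt, yes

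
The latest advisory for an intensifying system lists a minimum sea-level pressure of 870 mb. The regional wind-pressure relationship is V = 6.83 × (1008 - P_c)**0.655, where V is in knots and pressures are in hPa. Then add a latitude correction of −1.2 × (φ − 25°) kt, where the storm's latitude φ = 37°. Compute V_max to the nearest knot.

158 kt

ΔP = 1008 − 870 = 138 mb.
138^0.655 ≈ 25.213.
V ≈ 6.83 × 25.213 ≈ 172.2 kt.
Latitude correction: −1.2 × (37 − 25) = -14.4 kt.
Corrected V ≈ 157.8 kt → 158 kt.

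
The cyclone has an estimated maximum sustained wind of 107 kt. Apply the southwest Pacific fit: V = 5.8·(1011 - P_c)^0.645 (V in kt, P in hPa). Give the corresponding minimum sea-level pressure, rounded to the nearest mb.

ΔP = (V / 5.8)^(1/0.645) = (107/5.8)^1.550.
107/5.8 = 18.448; 18.448^1.550 ≈ 91.77 mb.
P_c = 1011 − 91.77 = 919.23 ≈ 919 mb.

919 mb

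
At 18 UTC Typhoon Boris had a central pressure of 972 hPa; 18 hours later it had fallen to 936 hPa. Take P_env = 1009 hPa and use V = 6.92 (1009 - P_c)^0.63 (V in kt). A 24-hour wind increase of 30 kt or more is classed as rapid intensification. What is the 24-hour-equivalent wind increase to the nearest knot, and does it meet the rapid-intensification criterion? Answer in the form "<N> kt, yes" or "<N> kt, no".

V₁: ΔP = 37, V ≈ 6.92 × 37^0.63 ≈ 67.31 kt.
V₂: ΔP = 73, V ≈ 6.92 × 73^0.63 ≈ 103.28 kt.
ΔV over 18 h = 35.97 kt → 24 h equivalent = 35.97 × 24/18 ≈ 47.96 kt.
48 kt ≥ 30 kt ⇒ rapid intensification.

48 kt, yes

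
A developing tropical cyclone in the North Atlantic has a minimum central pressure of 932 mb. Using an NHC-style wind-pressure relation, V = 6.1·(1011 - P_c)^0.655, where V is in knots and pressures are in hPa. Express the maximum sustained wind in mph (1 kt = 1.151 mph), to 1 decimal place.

ΔP = 1011 − 932 = 79 mb.
V ≈ 6.1 × 79^0.655 = 6.1 × 17.496 ≈ 106.727 kt.
106.727 × 1.151 ≈ 122.84 mph → 122.8 mph.

122.8 mph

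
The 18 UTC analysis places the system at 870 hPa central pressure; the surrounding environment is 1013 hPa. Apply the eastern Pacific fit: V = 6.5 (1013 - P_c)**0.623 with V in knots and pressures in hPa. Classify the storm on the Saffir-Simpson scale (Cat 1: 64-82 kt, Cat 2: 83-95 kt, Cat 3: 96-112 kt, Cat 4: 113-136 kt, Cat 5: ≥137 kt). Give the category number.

5

ΔP = 1013 − 870 = 143 hPa.
V ≈ 6.5 × 143^0.623 = 6.5 × 22.02 ≈ 143 kt.
143 kt falls in the Category 5 band.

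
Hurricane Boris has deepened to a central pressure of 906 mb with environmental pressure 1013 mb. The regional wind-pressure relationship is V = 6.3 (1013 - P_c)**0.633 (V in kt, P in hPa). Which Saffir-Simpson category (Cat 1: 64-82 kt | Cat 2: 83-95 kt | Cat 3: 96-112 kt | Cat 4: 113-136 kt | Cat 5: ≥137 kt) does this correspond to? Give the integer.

4

ΔP = 1013 − 906 = 107 mb.
V ≈ 6.3 × 107^0.633 = 6.3 × 19.26 ≈ 121 kt.
121 kt falls in the Category 4 band.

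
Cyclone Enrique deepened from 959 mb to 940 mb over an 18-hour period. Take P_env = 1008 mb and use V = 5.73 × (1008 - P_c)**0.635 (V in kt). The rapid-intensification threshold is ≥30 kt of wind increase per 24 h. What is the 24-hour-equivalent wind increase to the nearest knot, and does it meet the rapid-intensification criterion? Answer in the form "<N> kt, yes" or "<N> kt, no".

V₁: ΔP = 49, V ≈ 5.73 × 49^0.635 ≈ 67.83 kt.
V₂: ΔP = 68, V ≈ 5.73 × 68^0.635 ≈ 83.52 kt.
ΔV over 18 h = 15.69 kt → 24 h equivalent = 15.69 × 24/18 ≈ 20.92 kt.
21 kt < 30 kt ⇒ not rapid intensification.

21 kt, no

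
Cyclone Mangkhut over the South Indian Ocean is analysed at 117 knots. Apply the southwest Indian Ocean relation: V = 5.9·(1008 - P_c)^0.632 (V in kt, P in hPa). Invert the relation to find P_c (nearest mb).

ΔP = (V / 5.9)^(1/0.632) = (117/5.9)^1.582.
117/5.9 = 19.831; 19.831^1.582 ≈ 112.91 mb.
P_c = 1008 − 112.91 = 895.09 ≈ 895 mb.

895 mb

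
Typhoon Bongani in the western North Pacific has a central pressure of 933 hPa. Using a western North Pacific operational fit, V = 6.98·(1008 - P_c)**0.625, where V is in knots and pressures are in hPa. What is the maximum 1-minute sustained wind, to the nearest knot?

ΔP = 1008 − 933 = 75 hPa.
75^0.625 ≈ 14.856.
V ≈ 6.98 × 14.856 ≈ 103.7 kt.

104 kt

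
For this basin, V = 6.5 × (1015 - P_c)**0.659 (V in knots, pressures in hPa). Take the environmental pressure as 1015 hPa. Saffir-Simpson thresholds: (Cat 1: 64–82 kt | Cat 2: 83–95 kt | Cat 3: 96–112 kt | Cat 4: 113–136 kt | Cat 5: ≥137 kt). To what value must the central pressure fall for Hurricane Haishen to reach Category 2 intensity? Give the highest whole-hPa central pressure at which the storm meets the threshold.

Category 2 begins at V = 83 kt.
Required ΔP = (83/6.5)^(1/0.659) = 12.769^1.517 ≈ 47.70 hPa.
P_c ≤ 1015 − 47.70 = 967.30, so the highest integer P_c is 967 hPa.

967 hPa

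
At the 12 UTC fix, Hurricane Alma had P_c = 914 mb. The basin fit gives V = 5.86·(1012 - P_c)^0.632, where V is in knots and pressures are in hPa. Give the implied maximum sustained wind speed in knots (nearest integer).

ΔP = 1012 − 914 = 98 mb.
98^0.632 ≈ 18.132.
V ≈ 5.86 × 18.132 ≈ 106.3 kt.

106 kt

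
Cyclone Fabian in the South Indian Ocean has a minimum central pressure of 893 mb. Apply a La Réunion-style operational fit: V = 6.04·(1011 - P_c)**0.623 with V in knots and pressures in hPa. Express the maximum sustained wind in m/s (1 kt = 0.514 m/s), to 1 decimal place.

60.6 m/s

ΔP = 1011 − 893 = 118 mb.
V ≈ 6.04 × 118^0.623 = 6.04 × 19.534 ≈ 117.983 kt.
117.983 × 0.514 ≈ 60.64 m/s → 60.6 m/s.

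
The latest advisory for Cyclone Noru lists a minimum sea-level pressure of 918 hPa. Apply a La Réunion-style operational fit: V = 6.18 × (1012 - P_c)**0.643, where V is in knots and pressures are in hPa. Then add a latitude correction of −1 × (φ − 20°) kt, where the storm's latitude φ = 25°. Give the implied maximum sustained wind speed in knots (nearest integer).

110 kt

ΔP = 1012 − 918 = 94 hPa.
94^0.643 ≈ 18.566.
V ≈ 6.18 × 18.566 ≈ 114.7 kt.
Latitude correction: −1 × (25 − 20) = -5 kt.
Corrected V ≈ 109.7 kt → 110 kt.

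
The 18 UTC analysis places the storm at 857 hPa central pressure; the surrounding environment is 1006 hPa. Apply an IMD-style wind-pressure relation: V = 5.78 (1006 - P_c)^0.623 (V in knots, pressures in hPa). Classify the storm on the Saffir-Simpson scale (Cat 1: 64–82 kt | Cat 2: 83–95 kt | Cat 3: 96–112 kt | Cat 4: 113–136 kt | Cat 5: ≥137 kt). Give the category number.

4

ΔP = 1006 − 857 = 149 hPa.
V ≈ 5.78 × 149^0.623 = 5.78 × 22.59 ≈ 131 kt.
131 kt falls in the Category 4 band.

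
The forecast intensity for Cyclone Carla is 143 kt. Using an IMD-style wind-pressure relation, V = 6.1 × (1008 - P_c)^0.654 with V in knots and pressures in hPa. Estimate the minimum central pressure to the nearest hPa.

ΔP = (V / 6.1)^(1/0.654) = (143/6.1)^1.529.
143/6.1 = 23.443; 23.443^1.529 ≈ 124.40 hPa.
P_c = 1008 − 124.40 = 883.60 ≈ 884 hPa.

884 hPa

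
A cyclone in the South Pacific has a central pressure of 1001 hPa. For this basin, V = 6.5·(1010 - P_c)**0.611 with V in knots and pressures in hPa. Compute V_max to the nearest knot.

ΔP = 1010 − 1001 = 9 hPa.
9^0.611 ≈ 3.829.
V ≈ 6.5 × 3.829 ≈ 24.9 kt.

25 kt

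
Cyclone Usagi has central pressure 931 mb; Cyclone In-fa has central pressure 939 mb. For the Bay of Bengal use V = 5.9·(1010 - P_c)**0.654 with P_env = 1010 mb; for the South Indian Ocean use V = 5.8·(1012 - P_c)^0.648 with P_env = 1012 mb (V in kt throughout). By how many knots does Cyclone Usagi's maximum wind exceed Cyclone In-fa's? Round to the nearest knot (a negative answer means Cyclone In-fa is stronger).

Cyclone Usagi: ΔP = 79; V ≈ 5.9 × 79^0.654 ≈ 102.78 kt.
Cyclone In-fa: ΔP = 73; V ≈ 5.8 × 73^0.648 ≈ 93.51 kt.
Difference ≈ 102.78 − 93.51 = 9.27 → 9 kt.

9 kt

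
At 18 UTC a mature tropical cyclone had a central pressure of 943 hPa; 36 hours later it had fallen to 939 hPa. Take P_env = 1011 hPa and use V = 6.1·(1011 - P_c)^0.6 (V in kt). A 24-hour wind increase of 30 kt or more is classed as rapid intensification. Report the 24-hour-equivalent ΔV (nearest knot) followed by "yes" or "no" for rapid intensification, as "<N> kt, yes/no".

2 kt, no

V₁: ΔP = 68, V ≈ 6.1 × 68^0.6 ≈ 76.71 kt.
V₂: ΔP = 72, V ≈ 6.1 × 72^0.6 ≈ 79.38 kt.
ΔV over 36 h = 2.67 kt → 24 h equivalent = 2.67 × 24/36 ≈ 1.78 kt.
2 kt < 30 kt ⇒ not rapid intensification.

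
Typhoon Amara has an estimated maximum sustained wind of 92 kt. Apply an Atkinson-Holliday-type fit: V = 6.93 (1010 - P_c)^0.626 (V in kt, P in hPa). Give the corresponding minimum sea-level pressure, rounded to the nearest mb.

ΔP = (V / 6.93)^(1/0.626) = (92/6.93)^1.597.
92/6.93 = 13.276; 13.276^1.597 ≈ 62.23 mb.
P_c = 1010 − 62.23 = 947.77 ≈ 948 mb.

948 mb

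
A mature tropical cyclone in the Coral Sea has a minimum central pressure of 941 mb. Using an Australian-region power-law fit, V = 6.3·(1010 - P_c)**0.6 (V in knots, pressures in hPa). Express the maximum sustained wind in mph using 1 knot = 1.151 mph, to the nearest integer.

92 mph

ΔP = 1010 − 941 = 69 mb.
V ≈ 6.3 × 69^0.6 = 6.3 × 12.686 ≈ 79.919 kt.
79.919 × 1.151 ≈ 91.99 mph → 92 mph.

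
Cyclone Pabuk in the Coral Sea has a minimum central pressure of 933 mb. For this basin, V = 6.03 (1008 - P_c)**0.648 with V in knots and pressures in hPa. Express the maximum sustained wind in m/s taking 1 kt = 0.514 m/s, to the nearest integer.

51 m/s

ΔP = 1008 − 933 = 75 mb.
V ≈ 6.03 × 75^0.648 = 6.03 × 16.407 ≈ 98.937 kt.
98.937 × 0.514 ≈ 50.85 m/s → 51 m/s.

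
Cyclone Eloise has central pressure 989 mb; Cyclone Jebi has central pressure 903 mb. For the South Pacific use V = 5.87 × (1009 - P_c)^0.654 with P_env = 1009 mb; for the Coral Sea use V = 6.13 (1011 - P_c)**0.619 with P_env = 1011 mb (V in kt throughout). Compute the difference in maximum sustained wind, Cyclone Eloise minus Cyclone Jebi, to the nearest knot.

Cyclone Eloise: ΔP = 20; V ≈ 5.87 × 20^0.654 ≈ 41.64 kt.
Cyclone Jebi: ΔP = 108; V ≈ 6.13 × 108^0.619 ≈ 111.21 kt.
Difference ≈ 41.64 − 111.21 = -69.57 → -70 kt.

-70 kt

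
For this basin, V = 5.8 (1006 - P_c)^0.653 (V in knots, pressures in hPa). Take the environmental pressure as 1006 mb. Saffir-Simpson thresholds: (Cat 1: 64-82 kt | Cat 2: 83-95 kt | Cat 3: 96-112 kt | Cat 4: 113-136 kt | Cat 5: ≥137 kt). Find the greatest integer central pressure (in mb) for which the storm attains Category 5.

Category 5 begins at V = 137 kt.
Required ΔP = (137/5.8)^(1/0.653) = 23.621^1.531 ≈ 126.78 mb.
P_c ≤ 1006 − 126.78 = 879.22, so the highest integer P_c is 879 mb.

879 mb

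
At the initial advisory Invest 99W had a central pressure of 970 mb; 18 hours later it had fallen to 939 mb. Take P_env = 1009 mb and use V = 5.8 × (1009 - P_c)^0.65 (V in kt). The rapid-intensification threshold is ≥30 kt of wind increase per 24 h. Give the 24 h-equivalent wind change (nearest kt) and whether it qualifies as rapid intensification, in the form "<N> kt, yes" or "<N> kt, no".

V₁: ΔP = 39, V ≈ 5.8 × 39^0.65 ≈ 62.75 kt.
V₂: ΔP = 70, V ≈ 5.8 × 70^0.65 ≈ 91.78 kt.
ΔV over 18 h = 29.03 kt → 24 h equivalent = 29.03 × 24/18 ≈ 38.71 kt.
39 kt ≥ 30 kt ⇒ rapid intensification.

39 kt, yes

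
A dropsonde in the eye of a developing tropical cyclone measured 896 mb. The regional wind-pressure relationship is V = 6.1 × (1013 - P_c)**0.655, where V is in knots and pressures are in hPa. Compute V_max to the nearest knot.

138 kt

ΔP = 1013 − 896 = 117 mb.
117^0.655 ≈ 22.629.
V ≈ 6.1 × 22.629 ≈ 138.0 kt.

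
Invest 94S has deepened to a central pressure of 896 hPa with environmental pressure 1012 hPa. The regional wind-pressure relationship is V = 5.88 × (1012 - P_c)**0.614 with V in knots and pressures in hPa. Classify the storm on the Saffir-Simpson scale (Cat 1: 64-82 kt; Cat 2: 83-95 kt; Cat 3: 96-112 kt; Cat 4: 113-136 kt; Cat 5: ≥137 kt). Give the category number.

ΔP = 1012 − 896 = 116 hPa.
V ≈ 5.88 × 116^0.614 = 5.88 × 18.52 ≈ 109 kt.
109 kt falls in the Category 3 band.

3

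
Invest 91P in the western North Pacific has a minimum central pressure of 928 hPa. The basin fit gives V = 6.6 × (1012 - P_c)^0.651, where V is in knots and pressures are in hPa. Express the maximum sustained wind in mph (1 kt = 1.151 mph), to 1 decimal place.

135.9 mph

ΔP = 1012 − 928 = 84 hPa.
V ≈ 6.6 × 84^0.651 = 6.6 × 17.894 ≈ 118.100 kt.
118.100 × 1.151 ≈ 135.93 mph → 135.9 mph.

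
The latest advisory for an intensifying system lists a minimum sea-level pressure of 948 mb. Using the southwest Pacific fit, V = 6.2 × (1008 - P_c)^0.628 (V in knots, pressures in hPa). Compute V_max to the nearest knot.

ΔP = 1008 − 948 = 60 mb.
60^0.628 ≈ 13.082.
V ≈ 6.2 × 13.082 ≈ 81.1 kt.

81 kt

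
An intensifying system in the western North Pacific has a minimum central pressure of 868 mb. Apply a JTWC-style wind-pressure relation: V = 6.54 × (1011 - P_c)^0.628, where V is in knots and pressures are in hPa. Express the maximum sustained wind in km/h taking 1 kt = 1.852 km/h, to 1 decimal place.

273.4 km/h

ΔP = 1011 − 868 = 143 mb.
V ≈ 6.54 × 143^0.628 = 6.54 × 22.571 ≈ 147.614 kt.
147.614 × 1.852 ≈ 273.38 km/h → 273.4 km/h.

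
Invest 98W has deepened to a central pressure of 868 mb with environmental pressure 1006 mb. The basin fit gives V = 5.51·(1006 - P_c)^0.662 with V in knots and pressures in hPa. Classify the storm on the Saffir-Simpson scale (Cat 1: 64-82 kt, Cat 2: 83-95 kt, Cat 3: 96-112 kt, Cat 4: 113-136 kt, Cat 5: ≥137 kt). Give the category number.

5

ΔP = 1006 − 868 = 138 mb.
V ≈ 5.51 × 138^0.662 = 5.51 × 26.10 ≈ 144 kt.
144 kt falls in the Category 5 band.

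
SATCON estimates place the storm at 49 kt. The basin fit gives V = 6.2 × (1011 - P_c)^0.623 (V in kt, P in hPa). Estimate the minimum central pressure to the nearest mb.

ΔP = (V / 6.2)^(1/0.623) = (49/6.2)^1.605.
49/6.2 = 7.903; 7.903^1.605 ≈ 27.61 mb.
P_c = 1011 − 27.61 = 983.39 ≈ 983 mb.

983 mb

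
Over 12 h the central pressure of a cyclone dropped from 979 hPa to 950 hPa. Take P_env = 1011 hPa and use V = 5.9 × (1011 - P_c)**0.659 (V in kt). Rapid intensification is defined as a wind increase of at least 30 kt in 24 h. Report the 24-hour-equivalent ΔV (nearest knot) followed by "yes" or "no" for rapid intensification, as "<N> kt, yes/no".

61 kt, yes

V₁: ΔP = 32, V ≈ 5.9 × 32^0.659 ≈ 57.91 kt.
V₂: ΔP = 61, V ≈ 5.9 × 61^0.659 ≈ 88.59 kt.
ΔV over 12 h = 30.68 kt → 24 h equivalent = 30.68 × 24/12 ≈ 61.36 kt.
61 kt ≥ 30 kt ⇒ rapid intensification.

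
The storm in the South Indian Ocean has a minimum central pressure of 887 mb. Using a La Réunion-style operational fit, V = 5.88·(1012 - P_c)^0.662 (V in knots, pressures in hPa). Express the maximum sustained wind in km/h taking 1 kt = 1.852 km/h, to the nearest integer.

ΔP = 1012 − 887 = 125 mb.
V ≈ 5.88 × 125^0.662 = 5.88 × 24.443 ≈ 143.725 kt.
143.725 × 1.852 ≈ 266.18 km/h → 266 km/h.

266 km/h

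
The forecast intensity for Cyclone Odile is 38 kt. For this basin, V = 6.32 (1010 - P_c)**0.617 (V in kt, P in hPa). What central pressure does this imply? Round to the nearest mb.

ΔP = (V / 6.32)^(1/0.617) = (38/6.32)^1.621.
38/6.32 = 6.013; 6.013^1.621 ≈ 18.31 mb.
P_c = 1010 − 18.31 = 991.69 ≈ 992 mb.

992 mb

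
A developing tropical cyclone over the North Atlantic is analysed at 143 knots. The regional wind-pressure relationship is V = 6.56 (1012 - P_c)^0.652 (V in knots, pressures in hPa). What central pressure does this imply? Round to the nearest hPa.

ΔP = (V / 6.56)^(1/0.652) = (143/6.56)^1.534.
143/6.56 = 21.799; 21.799^1.534 ≈ 112.93 hPa.
P_c = 1012 − 112.93 = 899.07 ≈ 899 hPa.

899 hPa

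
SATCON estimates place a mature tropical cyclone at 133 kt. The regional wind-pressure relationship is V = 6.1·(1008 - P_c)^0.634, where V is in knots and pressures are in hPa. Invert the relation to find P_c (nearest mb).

ΔP = (V / 6.1)^(1/0.634) = (133/6.1)^1.577.
133/6.1 = 21.803; 21.803^1.577 ≈ 129.19 mb.
P_c = 1008 − 129.19 = 878.81 ≈ 879 mb.

879 mb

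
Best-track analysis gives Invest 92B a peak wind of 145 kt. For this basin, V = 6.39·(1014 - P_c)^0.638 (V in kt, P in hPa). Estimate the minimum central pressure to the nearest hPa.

ΔP = (V / 6.39)^(1/0.638) = (145/6.39)^1.567.
145/6.39 = 22.692; 22.692^1.567 ≈ 133.41 hPa.
P_c = 1014 − 133.41 = 880.59 ≈ 881 hPa.

881 hPa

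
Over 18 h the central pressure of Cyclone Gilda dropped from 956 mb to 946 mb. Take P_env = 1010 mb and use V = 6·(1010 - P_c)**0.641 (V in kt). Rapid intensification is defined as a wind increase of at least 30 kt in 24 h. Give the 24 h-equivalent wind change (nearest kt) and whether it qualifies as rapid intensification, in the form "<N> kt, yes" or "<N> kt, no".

V₁: ΔP = 54, V ≈ 6 × 54^0.641 ≈ 77.38 kt.
V₂: ΔP = 64, V ≈ 6 × 64^0.641 ≈ 86.28 kt.
ΔV over 18 h = 8.90 kt → 24 h equivalent = 8.90 × 24/18 ≈ 11.87 kt.
12 kt < 30 kt ⇒ not rapid intensification.

12 kt, no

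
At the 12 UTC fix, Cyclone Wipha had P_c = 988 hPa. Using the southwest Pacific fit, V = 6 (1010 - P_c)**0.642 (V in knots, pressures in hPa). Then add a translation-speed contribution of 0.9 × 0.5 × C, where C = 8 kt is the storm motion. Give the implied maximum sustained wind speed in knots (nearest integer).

ΔP = 1010 − 988 = 22 hPa.
22^0.642 ≈ 7.275.
V ≈ 6 × 7.275 ≈ 43.7 kt.
Translation term: 0.9 × 0.5 × 8 = 3.6 kt.
Corrected V ≈ 47.3 kt → 47 kt.

47 kt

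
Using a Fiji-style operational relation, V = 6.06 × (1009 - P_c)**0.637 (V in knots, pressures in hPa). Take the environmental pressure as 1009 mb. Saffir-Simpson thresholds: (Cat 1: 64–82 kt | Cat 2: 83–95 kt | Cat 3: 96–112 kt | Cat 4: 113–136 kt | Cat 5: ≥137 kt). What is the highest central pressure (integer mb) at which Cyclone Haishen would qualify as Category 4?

910 mb

Category 4 begins at V = 113 kt.
Required ΔP = (113/6.06)^(1/0.637) = 18.647^1.570 ≈ 98.78 mb.
P_c ≤ 1009 − 98.78 = 910.22, so the highest integer P_c is 910 mb.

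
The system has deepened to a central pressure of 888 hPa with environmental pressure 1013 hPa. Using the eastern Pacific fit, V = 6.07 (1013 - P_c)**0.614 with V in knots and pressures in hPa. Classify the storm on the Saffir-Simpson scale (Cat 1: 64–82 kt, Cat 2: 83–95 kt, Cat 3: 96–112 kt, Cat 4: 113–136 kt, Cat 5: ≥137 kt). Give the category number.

4

ΔP = 1013 − 888 = 125 hPa.
V ≈ 6.07 × 125^0.614 = 6.07 × 19.39 ≈ 118 kt.
118 kt falls in the Category 4 band.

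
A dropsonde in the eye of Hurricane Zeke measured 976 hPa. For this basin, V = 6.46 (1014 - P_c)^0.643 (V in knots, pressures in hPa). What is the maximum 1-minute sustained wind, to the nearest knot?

67 kt

ΔP = 1014 − 976 = 38 hPa.
38^0.643 ≈ 10.371.
V ≈ 6.46 × 10.371 ≈ 67.0 kt.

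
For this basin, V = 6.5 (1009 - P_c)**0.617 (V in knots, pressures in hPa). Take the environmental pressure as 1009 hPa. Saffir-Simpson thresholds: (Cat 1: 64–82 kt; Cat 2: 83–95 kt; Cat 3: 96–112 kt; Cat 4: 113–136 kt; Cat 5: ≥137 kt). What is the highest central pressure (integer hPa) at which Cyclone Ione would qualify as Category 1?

Category 1 begins at V = 64 kt.
Required ΔP = (64/6.5)^(1/0.617) = 9.846^1.621 ≈ 40.72 hPa.
P_c ≤ 1009 − 40.72 = 968.28, so the highest integer P_c is 968 hPa.

968 hPa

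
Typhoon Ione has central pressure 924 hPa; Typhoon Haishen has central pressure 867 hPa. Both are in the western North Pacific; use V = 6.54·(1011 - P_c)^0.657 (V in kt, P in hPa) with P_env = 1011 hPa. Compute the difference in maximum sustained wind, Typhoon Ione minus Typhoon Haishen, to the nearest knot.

-48 kt

Typhoon Ione: ΔP = 87; V ≈ 6.54 × 87^0.657 ≈ 122.98 kt.
Typhoon Haishen: ΔP = 144; V ≈ 6.54 × 144^0.657 ≈ 171.25 kt.
Difference ≈ 122.98 − 171.25 = -48.27 → -48 kt.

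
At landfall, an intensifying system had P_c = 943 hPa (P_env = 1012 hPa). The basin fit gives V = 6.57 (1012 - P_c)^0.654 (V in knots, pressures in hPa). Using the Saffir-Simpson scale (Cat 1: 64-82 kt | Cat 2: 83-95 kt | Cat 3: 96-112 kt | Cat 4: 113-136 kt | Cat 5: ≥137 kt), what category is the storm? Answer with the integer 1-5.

ΔP = 1012 − 943 = 69 hPa.
V ≈ 6.57 × 69^0.654 = 6.57 × 15.94 ≈ 105 kt.
105 kt falls in the Category 3 band.

3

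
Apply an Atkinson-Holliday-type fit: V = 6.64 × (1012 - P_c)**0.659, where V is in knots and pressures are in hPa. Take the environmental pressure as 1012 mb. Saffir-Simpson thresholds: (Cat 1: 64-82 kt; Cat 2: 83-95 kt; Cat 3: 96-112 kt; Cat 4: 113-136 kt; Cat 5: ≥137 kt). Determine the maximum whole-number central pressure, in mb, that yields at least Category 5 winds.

Category 5 begins at V = 137 kt.
Required ΔP = (137/6.64)^(1/0.659) = 20.633^1.517 ≈ 98.80 mb.
P_c ≤ 1012 − 98.80 = 913.20, so the highest integer P_c is 913 mb.

913 mb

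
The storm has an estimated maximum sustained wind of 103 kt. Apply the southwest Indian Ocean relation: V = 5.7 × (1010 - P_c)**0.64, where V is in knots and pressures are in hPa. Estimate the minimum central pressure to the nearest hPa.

ΔP = (V / 5.7)^(1/0.64) = (103/5.7)^1.562.
103/5.7 = 18.070; 18.070^1.562 ≈ 92.05 hPa.
P_c = 1010 − 92.05 = 917.95 ≈ 918 hPa.

918 hPa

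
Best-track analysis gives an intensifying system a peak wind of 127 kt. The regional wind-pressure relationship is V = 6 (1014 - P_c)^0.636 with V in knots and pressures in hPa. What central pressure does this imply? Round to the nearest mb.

893 mb

ΔP = (V / 6)^(1/0.636) = (127/6)^1.572.
127/6 = 21.167; 21.167^1.572 ≈ 121.44 mb.
P_c = 1014 − 121.44 = 892.56 ≈ 893 mb.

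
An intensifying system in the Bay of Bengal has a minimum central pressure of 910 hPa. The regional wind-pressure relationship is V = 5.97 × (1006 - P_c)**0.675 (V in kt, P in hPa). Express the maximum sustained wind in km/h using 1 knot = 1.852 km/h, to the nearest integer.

241 km/h

ΔP = 1006 − 910 = 96 hPa.
V ≈ 5.97 × 96^0.675 = 5.97 × 21.779 ≈ 130.019 kt.
130.019 × 1.852 ≈ 240.80 km/h → 241 km/h.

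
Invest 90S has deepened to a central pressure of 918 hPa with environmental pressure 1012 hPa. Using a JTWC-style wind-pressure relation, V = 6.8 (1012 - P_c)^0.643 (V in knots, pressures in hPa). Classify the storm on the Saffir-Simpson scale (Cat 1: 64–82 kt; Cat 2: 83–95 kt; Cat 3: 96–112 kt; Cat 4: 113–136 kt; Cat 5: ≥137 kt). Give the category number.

4

ΔP = 1012 − 918 = 94 hPa.
V ≈ 6.8 × 94^0.643 = 6.8 × 18.57 ≈ 126 kt.
126 kt falls in the Category 4 band.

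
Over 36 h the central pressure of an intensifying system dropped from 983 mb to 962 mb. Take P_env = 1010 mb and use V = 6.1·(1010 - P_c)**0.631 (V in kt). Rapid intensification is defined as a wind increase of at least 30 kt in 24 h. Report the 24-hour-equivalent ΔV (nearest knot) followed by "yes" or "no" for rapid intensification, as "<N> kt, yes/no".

V₁: ΔP = 27, V ≈ 6.1 × 27^0.631 ≈ 48.81 kt.
V₂: ΔP = 48, V ≈ 6.1 × 48^0.631 ≈ 70.18 kt.
ΔV over 36 h = 21.37 kt → 24 h equivalent = 21.37 × 24/36 ≈ 14.25 kt.
14 kt < 30 kt ⇒ not rapid intensification.

14 kt, no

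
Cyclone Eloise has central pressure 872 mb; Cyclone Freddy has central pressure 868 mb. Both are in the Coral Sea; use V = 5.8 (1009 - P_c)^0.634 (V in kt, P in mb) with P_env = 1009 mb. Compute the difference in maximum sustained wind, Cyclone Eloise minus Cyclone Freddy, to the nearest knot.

-2 kt

Cyclone Eloise: ΔP = 137; V ≈ 5.8 × 137^0.634 ≈ 131.25 kt.
Cyclone Freddy: ΔP = 141; V ≈ 5.8 × 141^0.634 ≈ 133.67 kt.
Difference ≈ 131.25 − 133.67 = -2.42 → -2 kt.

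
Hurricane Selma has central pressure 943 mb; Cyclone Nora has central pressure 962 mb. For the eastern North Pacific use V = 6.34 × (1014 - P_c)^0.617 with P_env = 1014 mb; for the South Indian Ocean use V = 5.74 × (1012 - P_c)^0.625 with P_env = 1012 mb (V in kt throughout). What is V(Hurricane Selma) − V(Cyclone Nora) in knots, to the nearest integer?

Hurricane Selma: ΔP = 71; V ≈ 6.34 × 71^0.617 ≈ 87.97 kt.
Cyclone Nora: ΔP = 50; V ≈ 5.74 × 50^0.625 ≈ 66.19 kt.
Difference ≈ 87.97 − 66.19 = 21.78 → 22 kt.

22 kt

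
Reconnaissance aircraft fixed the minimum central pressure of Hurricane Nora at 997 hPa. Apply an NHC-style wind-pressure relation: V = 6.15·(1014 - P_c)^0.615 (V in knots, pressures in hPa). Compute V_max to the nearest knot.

ΔP = 1014 − 997 = 17 hPa.
17^0.615 ≈ 5.711.
V ≈ 6.15 × 5.711 ≈ 35.1 kt.

35 kt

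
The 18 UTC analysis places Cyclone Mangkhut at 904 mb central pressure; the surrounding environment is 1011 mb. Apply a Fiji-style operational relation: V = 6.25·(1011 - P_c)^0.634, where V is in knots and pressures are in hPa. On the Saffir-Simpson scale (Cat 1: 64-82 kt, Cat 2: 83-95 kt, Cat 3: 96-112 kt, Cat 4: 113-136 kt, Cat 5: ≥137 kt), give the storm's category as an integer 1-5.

ΔP = 1011 − 904 = 107 mb.
V ≈ 6.25 × 107^0.634 = 6.25 × 19.35 ≈ 121 kt.
121 kt falls in the Category 4 band.

4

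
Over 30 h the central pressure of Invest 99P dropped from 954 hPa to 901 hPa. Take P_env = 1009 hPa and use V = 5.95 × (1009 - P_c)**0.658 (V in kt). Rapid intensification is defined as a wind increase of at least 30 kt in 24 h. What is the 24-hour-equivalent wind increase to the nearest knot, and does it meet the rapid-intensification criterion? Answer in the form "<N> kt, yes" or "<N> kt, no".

37 kt, yes

V₁: ΔP = 55, V ≈ 5.95 × 55^0.658 ≈ 83.11 kt.
V₂: ΔP = 108, V ≈ 5.95 × 108^0.658 ≈ 129.57 kt.
ΔV over 30 h = 46.46 kt → 24 h equivalent = 46.46 × 24/30 ≈ 37.17 kt.
37 kt ≥ 30 kt ⇒ rapid intensification.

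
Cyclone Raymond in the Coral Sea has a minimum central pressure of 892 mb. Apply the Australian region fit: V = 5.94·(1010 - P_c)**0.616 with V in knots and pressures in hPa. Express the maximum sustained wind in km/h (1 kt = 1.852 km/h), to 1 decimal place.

ΔP = 1010 − 892 = 118 mb.
V ≈ 5.94 × 118^0.616 = 5.94 × 18.892 ≈ 112.219 kt.
112.219 × 1.852 ≈ 207.83 km/h → 207.8 km/h.

207.8 km/h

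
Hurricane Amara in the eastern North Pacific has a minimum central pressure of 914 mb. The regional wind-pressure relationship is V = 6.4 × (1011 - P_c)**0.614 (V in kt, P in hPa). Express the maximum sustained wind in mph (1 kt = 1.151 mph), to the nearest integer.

ΔP = 1011 − 914 = 97 mb.
V ≈ 6.4 × 97^0.614 = 6.4 × 16.591 ≈ 106.184 kt.
106.184 × 1.151 ≈ 122.22 mph → 122 mph.

122 mph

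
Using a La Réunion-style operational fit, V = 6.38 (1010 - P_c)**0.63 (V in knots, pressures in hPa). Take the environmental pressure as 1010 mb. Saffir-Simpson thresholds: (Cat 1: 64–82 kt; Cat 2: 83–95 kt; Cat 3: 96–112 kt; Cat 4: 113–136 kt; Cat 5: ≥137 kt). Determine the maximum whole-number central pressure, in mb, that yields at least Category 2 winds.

Category 2 begins at V = 83 kt.
Required ΔP = (83/6.38)^(1/0.63) = 13.009^1.587 ≈ 58.70 mb.
P_c ≤ 1010 − 58.70 = 951.30, so the highest integer P_c is 951 mb.

951 mb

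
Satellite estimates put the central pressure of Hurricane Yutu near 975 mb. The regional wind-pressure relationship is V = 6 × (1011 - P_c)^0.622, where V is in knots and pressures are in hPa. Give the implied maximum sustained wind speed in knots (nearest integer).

ΔP = 1011 − 975 = 36 mb.
36^0.622 ≈ 9.290.
V ≈ 6 × 9.290 ≈ 55.7 kt.

56 kt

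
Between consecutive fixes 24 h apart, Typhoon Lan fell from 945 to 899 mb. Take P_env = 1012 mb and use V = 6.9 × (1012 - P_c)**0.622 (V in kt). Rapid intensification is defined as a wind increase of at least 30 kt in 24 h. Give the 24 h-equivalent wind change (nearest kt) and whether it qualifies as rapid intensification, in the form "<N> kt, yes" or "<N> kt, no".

36 kt, yes

V₁: ΔP = 67, V ≈ 6.9 × 67^0.622 ≈ 94.33 kt.
V₂: ΔP = 113, V ≈ 6.9 × 113^0.622 ≈ 130.58 kt.
ΔV over 24 h = 36.25 kt → 24 h equivalent = 36.25 × 24/24 ≈ 36.25 kt.
36 kt ≥ 30 kt ⇒ rapid intensification.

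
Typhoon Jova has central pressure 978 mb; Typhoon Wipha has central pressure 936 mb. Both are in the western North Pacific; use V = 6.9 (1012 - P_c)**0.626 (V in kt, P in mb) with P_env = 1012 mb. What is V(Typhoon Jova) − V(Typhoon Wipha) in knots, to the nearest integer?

Typhoon Jova: ΔP = 34; V ≈ 6.9 × 34^0.626 ≈ 62.74 kt.
Typhoon Wipha: ΔP = 76; V ≈ 6.9 × 76^0.626 ≈ 103.81 kt.
Difference ≈ 62.74 − 103.81 = -41.07 → -41 kt.

-41 kt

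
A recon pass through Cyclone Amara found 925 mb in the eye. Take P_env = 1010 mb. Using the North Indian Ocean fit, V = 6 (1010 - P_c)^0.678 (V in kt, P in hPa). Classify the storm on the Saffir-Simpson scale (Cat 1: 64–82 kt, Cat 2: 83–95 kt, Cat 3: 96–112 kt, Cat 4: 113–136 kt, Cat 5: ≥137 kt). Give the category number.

ΔP = 1010 − 925 = 85 mb.
V ≈ 6 × 85^0.678 = 6 × 20.33 ≈ 122 kt.
122 kt falls in the Category 4 band.

4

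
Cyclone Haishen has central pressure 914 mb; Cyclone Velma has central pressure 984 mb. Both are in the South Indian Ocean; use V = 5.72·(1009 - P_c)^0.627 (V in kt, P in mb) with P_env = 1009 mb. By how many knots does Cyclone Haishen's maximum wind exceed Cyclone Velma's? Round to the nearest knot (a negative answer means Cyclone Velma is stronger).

56 kt

Cyclone Haishen: ΔP = 95; V ≈ 5.72 × 95^0.627 ≈ 99.41 kt.
Cyclone Velma: ΔP = 25; V ≈ 5.72 × 25^0.627 ≈ 43.04 kt.
Difference ≈ 99.41 − 43.04 = 56.37 → 56 kt.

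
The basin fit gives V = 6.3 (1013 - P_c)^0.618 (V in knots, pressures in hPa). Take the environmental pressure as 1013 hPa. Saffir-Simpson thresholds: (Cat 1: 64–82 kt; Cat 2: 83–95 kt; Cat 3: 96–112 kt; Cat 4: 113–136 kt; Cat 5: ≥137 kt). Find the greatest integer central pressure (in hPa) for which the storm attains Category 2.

Category 2 begins at V = 83 kt.
Required ΔP = (83/6.3)^(1/0.618) = 13.175^1.618 ≈ 64.84 hPa.
P_c ≤ 1013 − 64.84 = 948.16, so the highest integer P_c is 948 hPa.

948 hPa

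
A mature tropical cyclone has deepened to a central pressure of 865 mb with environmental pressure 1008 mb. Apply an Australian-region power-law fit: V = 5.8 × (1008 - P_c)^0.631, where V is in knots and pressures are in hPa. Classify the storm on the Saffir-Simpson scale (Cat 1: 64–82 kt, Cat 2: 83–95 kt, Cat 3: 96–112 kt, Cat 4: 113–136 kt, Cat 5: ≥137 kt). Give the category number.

ΔP = 1008 − 865 = 143 mb.
V ≈ 5.8 × 143^0.631 = 5.8 × 22.91 ≈ 133 kt.
133 kt falls in the Category 4 band.

4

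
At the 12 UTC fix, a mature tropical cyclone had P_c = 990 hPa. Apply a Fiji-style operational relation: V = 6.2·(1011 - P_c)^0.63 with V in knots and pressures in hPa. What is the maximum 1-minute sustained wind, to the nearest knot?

ΔP = 1011 − 990 = 21 hPa.
21^0.63 ≈ 6.808.
V ≈ 6.2 × 6.808 ≈ 42.2 kt.

42 kt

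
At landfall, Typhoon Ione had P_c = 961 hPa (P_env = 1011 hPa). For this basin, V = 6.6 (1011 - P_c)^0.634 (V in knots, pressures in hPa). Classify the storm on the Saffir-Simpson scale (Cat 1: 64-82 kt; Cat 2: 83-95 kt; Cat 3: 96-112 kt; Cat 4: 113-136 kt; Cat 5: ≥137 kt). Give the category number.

1

ΔP = 1011 − 961 = 50 hPa.
V ≈ 6.6 × 50^0.634 = 6.6 × 11.94 ≈ 79 kt.
79 kt falls in the Category 1 band.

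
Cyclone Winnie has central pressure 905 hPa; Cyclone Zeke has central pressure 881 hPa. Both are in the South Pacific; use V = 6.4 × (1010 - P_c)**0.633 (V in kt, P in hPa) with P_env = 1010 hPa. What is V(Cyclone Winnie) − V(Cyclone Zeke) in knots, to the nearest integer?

-17 kt

Cyclone Winnie: ΔP = 105; V ≈ 6.4 × 105^0.633 ≈ 121.78 kt.
Cyclone Zeke: ΔP = 129; V ≈ 6.4 × 129^0.633 ≈ 138.73 kt.
Difference ≈ 121.78 − 138.73 = -16.95 → -17 kt.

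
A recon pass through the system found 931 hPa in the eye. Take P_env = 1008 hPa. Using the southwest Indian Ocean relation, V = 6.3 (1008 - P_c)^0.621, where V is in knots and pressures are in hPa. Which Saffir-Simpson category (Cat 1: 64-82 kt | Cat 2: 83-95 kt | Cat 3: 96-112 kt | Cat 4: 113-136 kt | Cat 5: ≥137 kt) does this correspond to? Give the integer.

ΔP = 1008 − 931 = 77 hPa.
V ≈ 6.3 × 77^0.621 = 6.3 × 14.84 ≈ 94 kt.
94 kt falls in the Category 2 band.

2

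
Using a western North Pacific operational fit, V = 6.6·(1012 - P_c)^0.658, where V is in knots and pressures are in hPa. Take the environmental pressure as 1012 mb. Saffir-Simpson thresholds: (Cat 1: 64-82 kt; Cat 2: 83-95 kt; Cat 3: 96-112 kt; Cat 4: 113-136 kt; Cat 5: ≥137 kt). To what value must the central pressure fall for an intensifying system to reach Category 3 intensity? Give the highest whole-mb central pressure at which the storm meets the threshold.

Category 3 begins at V = 96 kt.
Required ΔP = (96/6.6)^(1/0.658) = 14.545^1.520 ≈ 58.49 mb.
P_c ≤ 1012 − 58.49 = 953.51, so the highest integer P_c is 953 mb.

953 mb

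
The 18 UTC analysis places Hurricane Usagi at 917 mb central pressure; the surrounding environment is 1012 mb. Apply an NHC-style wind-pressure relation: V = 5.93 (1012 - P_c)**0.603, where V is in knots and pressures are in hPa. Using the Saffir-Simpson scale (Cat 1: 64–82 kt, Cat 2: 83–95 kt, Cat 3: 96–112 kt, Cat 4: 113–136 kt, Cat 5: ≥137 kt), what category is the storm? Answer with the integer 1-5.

2

ΔP = 1012 − 917 = 95 mb.
V ≈ 5.93 × 95^0.603 = 5.93 × 15.58 ≈ 92 kt.
92 kt falls in the Category 2 band.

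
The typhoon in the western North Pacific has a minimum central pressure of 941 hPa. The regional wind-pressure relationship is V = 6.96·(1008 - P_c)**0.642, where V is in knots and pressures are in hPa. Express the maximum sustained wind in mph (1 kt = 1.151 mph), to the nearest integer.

119 mph

ΔP = 1008 − 941 = 67 hPa.
V ≈ 6.96 × 67^0.642 = 6.96 × 14.871 ≈ 103.502 kt.
103.502 × 1.151 ≈ 119.13 mph → 119 mph.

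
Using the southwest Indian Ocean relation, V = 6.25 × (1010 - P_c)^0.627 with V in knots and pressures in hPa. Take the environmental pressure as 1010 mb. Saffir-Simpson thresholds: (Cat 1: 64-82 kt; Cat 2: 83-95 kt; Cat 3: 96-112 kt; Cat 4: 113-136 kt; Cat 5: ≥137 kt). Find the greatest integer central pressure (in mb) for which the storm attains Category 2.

948 mb

Category 2 begins at V = 83 kt.
Required ΔP = (83/6.25)^(1/0.627) = 13.280^1.595 ≈ 61.86 mb.
P_c ≤ 1010 − 61.86 = 948.14, so the highest integer P_c is 948 mb.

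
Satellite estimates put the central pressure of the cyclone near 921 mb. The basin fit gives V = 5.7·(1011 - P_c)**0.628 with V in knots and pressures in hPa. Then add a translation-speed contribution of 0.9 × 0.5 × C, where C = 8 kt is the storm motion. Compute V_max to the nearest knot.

100 kt

ΔP = 1011 − 921 = 90 mb.
90^0.628 ≈ 16.876.
V ≈ 5.7 × 16.876 ≈ 96.2 kt.
Translation term: 0.9 × 0.5 × 8 = 3.6 kt.
Corrected V ≈ 99.8 kt → 100 kt.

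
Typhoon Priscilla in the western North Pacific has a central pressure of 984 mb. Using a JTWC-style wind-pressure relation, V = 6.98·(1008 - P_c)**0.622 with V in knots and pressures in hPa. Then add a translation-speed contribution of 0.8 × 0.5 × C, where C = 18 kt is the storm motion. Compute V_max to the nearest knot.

58 kt

ΔP = 1008 − 984 = 24 mb.
24^0.622 ≈ 7.219.
V ≈ 6.98 × 7.219 ≈ 50.4 kt.
Translation term: 0.8 × 0.5 × 18 = 7.2 kt.
Corrected V ≈ 57.6 kt → 58 kt.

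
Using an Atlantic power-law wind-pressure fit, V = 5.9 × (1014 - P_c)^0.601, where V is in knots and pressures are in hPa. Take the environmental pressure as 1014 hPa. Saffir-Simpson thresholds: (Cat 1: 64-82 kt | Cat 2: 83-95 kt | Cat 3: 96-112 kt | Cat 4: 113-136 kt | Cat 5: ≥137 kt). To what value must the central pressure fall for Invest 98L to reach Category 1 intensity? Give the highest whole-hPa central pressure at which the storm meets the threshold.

961 hPa

Category 1 begins at V = 64 kt.
Required ΔP = (64/5.9)^(1/0.601) = 10.847^1.664 ≈ 52.81 hPa.
P_c ≤ 1014 − 52.81 = 961.19, so the highest integer P_c is 961 hPa.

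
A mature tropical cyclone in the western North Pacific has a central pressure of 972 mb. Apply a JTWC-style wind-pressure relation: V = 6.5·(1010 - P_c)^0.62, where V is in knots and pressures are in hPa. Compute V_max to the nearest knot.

ΔP = 1010 − 972 = 38 mb.
38^0.62 ≈ 9.538.
V ≈ 6.5 × 9.538 ≈ 62.0 kt.

62 kt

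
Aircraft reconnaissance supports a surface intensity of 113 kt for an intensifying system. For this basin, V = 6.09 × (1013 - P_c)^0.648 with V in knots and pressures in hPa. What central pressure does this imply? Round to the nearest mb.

ΔP = (V / 6.09)^(1/0.648) = (113/6.09)^1.543.
113/6.09 = 18.555; 18.555^1.543 ≈ 90.68 mb.
P_c = 1013 − 90.68 = 922.32 ≈ 922 mb.

922 mb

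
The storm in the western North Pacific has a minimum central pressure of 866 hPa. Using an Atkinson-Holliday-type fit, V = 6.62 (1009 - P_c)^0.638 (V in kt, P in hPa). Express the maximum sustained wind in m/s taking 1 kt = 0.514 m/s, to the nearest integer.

ΔP = 1009 − 866 = 143 hPa.
V ≈ 6.62 × 143^0.638 = 6.62 × 23.719 ≈ 157.023 kt.
157.023 × 0.514 ≈ 80.71 m/s → 81 m/s.

81 m/s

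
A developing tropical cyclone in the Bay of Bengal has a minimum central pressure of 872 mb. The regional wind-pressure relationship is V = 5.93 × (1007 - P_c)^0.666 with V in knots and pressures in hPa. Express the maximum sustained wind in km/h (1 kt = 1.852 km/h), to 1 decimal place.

288.1 km/h

ΔP = 1007 − 872 = 135 mb.
V ≈ 5.93 × 135^0.666 = 5.93 × 26.230 ≈ 155.545 kt.
155.545 × 1.852 ≈ 288.07 km/h → 288.1 km/h.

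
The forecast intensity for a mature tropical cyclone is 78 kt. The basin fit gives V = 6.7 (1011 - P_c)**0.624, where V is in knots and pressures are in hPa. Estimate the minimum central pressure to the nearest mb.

960 mb

ΔP = (V / 6.7)^(1/0.624) = (78/6.7)^1.603.
78/6.7 = 11.642; 11.642^1.603 ≈ 51.09 mb.
P_c = 1011 − 51.09 = 959.91 ≈ 960 mb.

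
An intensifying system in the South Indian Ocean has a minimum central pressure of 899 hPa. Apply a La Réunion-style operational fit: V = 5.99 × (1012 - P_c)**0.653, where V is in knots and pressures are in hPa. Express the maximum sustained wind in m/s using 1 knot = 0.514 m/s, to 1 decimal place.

ΔP = 1012 − 899 = 113 hPa.
V ≈ 5.99 × 113^0.653 = 5.99 × 21.911 ≈ 131.246 kt.
131.246 × 0.514 ≈ 67.46 m/s → 67.5 m/s.

67.5 m/s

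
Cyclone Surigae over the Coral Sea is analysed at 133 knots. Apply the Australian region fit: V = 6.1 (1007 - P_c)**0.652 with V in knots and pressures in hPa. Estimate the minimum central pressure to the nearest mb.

ΔP = (V / 6.1)^(1/0.652) = (133/6.1)^1.534.
133/6.1 = 21.803; 21.803^1.534 ≈ 112.97 mb.
P_c = 1007 − 112.97 = 894.03 ≈ 894 mb.

894 mb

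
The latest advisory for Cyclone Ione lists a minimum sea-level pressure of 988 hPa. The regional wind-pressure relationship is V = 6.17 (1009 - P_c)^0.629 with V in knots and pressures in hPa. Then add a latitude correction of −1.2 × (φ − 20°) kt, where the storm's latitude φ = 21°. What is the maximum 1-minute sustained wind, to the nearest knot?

41 kt

ΔP = 1009 − 988 = 21 hPa.
21^0.629 ≈ 6.787.
V ≈ 6.17 × 6.787 ≈ 41.9 kt.
Latitude correction: −1.2 × (21 − 20) = -1.2 kt.
Corrected V ≈ 40.7 kt → 41 kt.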